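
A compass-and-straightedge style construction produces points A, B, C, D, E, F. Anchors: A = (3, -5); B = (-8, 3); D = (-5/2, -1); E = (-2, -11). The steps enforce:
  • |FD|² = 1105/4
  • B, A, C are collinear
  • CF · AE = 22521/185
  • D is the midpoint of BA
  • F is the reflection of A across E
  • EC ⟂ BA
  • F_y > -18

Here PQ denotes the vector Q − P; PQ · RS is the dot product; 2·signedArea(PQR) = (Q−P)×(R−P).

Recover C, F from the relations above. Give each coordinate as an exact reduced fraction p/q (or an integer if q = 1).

1. C_x = 478/185  [B, A, C are collinear ∩ EC ⟂ BA]
2. C_y = -869/185  [B, A, C are collinear ∩ EC ⟂ BA]
   → C = (478/185, -869/185)
3. F_x = -7  [F is the reflection of A across E]
4. F_y = -17  [F is the reflection of A across E]
   → F = (-7, -17)

C = (478/185, -869/185)
F = (-7, -17)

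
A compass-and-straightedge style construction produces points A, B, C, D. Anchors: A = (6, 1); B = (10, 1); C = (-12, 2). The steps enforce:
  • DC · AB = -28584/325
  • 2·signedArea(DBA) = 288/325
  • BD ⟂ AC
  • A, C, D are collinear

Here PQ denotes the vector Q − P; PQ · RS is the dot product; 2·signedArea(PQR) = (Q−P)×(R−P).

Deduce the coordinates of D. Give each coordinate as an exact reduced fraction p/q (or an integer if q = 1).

D = (3246/325, 253/325)

1. D_x = 3246/325  [A, C, D are collinear ∩ BD ⟂ AC]
2. D_y = 253/325  [A, C, D are collinear ∩ BD ⟂ AC]
   → D = (3246/325, 253/325)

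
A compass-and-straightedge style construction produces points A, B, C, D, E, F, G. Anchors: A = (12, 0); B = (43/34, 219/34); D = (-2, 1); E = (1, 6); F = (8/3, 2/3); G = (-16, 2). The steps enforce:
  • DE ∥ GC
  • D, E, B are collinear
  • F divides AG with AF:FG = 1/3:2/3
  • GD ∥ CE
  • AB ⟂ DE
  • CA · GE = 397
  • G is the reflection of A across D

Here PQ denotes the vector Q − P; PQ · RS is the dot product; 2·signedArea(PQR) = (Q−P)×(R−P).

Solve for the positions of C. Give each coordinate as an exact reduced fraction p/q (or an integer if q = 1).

1. C_x = -13  [GD ∥ CE ∩ DE ∥ GC]
2. C_y = 7  [GD ∥ CE ∩ DE ∥ GC]
   → C = (-13, 7)

C = (-13, 7)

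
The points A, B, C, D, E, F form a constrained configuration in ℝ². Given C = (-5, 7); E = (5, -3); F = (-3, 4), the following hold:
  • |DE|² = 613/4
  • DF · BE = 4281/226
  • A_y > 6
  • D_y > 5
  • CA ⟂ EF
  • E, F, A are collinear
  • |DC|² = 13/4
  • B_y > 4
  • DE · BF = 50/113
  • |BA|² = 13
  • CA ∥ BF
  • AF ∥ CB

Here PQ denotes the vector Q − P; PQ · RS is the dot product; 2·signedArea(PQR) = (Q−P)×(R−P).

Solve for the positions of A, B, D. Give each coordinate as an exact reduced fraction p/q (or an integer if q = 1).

A = (-635/113, 711/113)
B = (-269/113, 532/113)
D = (-4, 11/2)

1. A_x = -635/113  [E, F, A are collinear ∩ CA ⟂ EF]
2. A_y = 711/113  [E, F, A are collinear ∩ CA ⟂ EF]
   → A = (-635/113, 711/113)
3. B_x = -269/113  [CA ∥ BF ∩ AF ∥ CB]
4. B_y = 532/113  [CA ∥ BF ∩ AF ∥ CB]
   → B = (-269/113, 532/113)
5. D_x = -4  [DE · BF = 50/113 ∩ DF · BE = 4281/226]
6. D_y = 11/2  [DE · BF = 50/113 ∩ DF · BE = 4281/226]
   → D = (-4, 11/2)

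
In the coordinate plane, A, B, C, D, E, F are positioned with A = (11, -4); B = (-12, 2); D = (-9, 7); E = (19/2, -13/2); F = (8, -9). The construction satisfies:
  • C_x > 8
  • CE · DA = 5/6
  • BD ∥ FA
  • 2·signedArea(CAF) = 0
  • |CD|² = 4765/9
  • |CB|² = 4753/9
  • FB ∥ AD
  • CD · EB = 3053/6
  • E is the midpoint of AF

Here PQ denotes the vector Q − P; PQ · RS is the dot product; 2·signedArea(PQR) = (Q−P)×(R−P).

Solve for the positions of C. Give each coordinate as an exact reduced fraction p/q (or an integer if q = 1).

C = (9, -22/3)

1. C_x = 9  [2·signedArea(CAF) = 0 ∩ CD · EB = 3053/6]
2. C_y = -22/3  [2·signedArea(CAF) = 0 ∩ CD · EB = 3053/6]
   → C = (9, -22/3)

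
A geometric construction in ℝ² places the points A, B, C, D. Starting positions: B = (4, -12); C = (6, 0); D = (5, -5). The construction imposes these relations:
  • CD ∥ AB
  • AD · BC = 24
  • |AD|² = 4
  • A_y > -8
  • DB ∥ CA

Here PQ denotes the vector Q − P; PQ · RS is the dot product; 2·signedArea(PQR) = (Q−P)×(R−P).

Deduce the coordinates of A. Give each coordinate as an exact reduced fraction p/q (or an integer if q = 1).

A = (5, -7)

1. A_x = 5  [CD ∥ AB ∩ DB ∥ CA]
2. A_y = -7  [CD ∥ AB ∩ DB ∥ CA]
   → A = (5, -7)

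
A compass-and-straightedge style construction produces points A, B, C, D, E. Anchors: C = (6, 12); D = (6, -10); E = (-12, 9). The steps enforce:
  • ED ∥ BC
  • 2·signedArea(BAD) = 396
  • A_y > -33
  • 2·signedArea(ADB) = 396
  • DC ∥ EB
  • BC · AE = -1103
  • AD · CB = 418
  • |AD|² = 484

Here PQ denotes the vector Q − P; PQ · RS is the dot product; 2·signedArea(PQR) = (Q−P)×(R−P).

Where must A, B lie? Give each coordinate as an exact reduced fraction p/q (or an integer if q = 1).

A = (6, -32)
B = (-12, 31)

1. B_x = -12  [ED ∥ BC ∩ DC ∥ EB]
2. B_y = 31  [ED ∥ BC ∩ DC ∥ EB]
   → B = (-12, 31)
3. A_x = 6  [2·signedArea(ADB) = 396 ∩ AD · CB = 418]
4. A_y = -32  [2·signedArea(ADB) = 396 ∩ AD · CB = 418]
   → A = (6, -32)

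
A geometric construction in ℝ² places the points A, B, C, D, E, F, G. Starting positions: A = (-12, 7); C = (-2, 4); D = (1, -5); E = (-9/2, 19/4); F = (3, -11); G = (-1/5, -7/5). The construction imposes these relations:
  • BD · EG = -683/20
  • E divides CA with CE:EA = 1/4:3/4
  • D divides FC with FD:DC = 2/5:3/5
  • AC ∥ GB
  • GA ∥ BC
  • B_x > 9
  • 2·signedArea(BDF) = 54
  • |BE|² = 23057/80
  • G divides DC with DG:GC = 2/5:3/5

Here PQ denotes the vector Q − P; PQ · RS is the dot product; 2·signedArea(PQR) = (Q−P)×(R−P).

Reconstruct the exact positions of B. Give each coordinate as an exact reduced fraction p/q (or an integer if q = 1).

B = (49/5, -22/5)

1. B_x = 49/5  [GA ∥ BC ∩ AC ∥ GB]
2. B_y = -22/5  [GA ∥ BC ∩ AC ∥ GB]
   → B = (49/5, -22/5)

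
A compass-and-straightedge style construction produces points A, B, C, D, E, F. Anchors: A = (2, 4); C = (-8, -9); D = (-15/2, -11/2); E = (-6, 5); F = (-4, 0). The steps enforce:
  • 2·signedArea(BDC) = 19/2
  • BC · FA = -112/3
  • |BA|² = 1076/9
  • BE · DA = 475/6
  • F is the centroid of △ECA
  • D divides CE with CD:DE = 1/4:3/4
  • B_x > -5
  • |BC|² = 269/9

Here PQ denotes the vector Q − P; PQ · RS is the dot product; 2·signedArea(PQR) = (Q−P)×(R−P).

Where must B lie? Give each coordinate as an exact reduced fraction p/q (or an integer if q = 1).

1. B_x = -14/3  [BE · DA = 475/6 ∩ BC · FA = -112/3]
2. B_y = -14/3  [BE · DA = 475/6 ∩ BC · FA = -112/3]
   → B = (-14/3, -14/3)

B = (-14/3, -14/3)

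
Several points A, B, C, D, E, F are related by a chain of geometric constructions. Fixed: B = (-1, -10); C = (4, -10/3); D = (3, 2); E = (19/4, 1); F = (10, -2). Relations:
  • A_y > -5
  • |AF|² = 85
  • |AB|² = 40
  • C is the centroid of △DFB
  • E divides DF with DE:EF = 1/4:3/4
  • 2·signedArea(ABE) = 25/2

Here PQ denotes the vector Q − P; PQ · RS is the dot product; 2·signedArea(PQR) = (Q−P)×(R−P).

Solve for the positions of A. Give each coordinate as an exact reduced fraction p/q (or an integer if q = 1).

A = (1, -4)

1. A_x = 1  [line -11·x + 23/4·y + 34 = 0 ∩ |AB|² = 40]
2. A_y = -4  [line -11·x + 23/4·y + 34 = 0 ∩ |AB|² = 40]
   → A = (1, -4)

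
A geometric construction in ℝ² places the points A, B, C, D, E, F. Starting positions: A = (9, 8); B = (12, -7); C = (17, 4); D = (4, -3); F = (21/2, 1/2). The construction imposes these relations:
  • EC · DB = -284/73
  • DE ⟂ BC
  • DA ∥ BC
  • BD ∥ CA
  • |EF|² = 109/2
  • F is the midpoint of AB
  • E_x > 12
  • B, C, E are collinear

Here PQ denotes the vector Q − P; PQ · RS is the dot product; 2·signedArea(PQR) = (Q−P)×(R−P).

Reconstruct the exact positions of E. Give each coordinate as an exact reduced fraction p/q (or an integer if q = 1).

E = (886/73, -489/73)

1. E_x = 886/73  [B, C, E are collinear ∩ DE ⟂ BC]
2. E_y = -489/73  [B, C, E are collinear ∩ DE ⟂ BC]
   → E = (886/73, -489/73)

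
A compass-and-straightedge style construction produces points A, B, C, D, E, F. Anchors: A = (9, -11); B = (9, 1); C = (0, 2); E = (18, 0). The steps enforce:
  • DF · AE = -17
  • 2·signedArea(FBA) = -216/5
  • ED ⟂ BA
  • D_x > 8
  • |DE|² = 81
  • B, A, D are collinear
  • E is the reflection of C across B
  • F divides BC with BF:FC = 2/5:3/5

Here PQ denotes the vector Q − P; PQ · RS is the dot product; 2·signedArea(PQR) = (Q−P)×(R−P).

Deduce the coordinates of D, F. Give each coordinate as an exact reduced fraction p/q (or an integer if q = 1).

1. D_x = 9  [B, A, D are collinear ∩ ED ⟂ BA]
2. D_y = 0  [B, A, D are collinear ∩ ED ⟂ BA]
   → D = (9, 0)
3. F_x = 27/5  [F divides BC with BF:FC = 2/5:3/5]
4. F_y = 7/5  [F divides BC with BF:FC = 2/5:3/5]
   → F = (27/5, 7/5)

D = (9, 0)
F = (27/5, 7/5)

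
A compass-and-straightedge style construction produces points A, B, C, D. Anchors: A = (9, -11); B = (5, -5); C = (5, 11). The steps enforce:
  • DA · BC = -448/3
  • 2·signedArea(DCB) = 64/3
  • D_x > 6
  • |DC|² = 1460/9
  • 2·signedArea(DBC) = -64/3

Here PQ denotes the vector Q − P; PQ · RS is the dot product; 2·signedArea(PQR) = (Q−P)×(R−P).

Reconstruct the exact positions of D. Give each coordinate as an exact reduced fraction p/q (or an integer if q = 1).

D = (19/3, -5/3)

1. D_x = 19/3  [2·signedArea(DCB) = 64/3 ∩ DA · BC = -448/3]
2. D_y = -5/3  [2·signedArea(DCB) = 64/3 ∩ DA · BC = -448/3]
   → D = (19/3, -5/3)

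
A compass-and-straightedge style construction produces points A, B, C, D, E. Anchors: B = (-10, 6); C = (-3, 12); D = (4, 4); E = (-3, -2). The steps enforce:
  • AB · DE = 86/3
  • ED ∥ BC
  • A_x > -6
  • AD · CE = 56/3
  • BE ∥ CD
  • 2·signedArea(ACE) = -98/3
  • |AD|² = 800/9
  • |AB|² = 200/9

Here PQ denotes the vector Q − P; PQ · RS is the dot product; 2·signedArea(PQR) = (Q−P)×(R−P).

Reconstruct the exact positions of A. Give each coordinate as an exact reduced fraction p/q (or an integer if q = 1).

1. A_x = -16/3  [AB · DE = 86/3 ∩ 2·signedArea(ACE) = -98/3]
2. A_y = 16/3  [AB · DE = 86/3 ∩ 2·signedArea(ACE) = -98/3]
   → A = (-16/3, 16/3)

A = (-16/3, 16/3)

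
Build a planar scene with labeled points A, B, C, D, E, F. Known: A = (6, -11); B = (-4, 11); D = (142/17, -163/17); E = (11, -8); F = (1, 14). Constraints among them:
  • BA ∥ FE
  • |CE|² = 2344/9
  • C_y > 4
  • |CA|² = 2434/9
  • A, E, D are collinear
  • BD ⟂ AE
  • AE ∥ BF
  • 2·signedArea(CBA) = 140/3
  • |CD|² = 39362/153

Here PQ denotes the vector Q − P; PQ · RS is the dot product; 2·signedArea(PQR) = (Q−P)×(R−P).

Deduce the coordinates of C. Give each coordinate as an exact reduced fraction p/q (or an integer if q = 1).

1. C_x = 1  [line 22·x + 10·y + -206/3 = 0 ∩ |CA|² = 2434/9]
2. C_y = 14/3  [line 22·x + 10·y + -206/3 = 0 ∩ |CA|² = 2434/9]
   → C = (1, 14/3)

C = (1, 14/3)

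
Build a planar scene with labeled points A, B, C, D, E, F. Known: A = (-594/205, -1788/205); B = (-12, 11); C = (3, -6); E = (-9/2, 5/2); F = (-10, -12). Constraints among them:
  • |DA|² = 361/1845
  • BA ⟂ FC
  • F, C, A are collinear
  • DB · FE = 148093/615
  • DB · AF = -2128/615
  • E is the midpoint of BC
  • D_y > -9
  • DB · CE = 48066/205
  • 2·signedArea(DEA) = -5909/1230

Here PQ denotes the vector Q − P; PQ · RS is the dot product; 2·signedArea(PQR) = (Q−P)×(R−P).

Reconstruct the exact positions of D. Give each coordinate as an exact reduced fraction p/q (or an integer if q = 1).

1. D_x = -2029/615  [2·signedArea(DEA) = -5909/1230 ∩ DB · CE = 48066/205]
2. D_y = -1826/205  [2·signedArea(DEA) = -5909/1230 ∩ DB · CE = 48066/205]
   → D = (-2029/615, -1826/205)

D = (-2029/615, -1826/205)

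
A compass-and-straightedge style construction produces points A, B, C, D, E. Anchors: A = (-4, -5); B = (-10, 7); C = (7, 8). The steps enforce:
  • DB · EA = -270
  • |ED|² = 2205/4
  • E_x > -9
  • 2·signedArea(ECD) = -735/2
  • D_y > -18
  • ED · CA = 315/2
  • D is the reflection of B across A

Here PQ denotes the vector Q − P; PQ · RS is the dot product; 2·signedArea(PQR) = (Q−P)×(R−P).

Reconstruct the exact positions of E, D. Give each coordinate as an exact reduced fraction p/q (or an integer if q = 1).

D = (2, -17)
E = (-17/2, 4)

1. D_x = 2  [D is the reflection of B across A]
2. D_y = -17  [D is the reflection of B across A]
   → D = (2, -17)
3. E_x = -17/2  [ED · CA = 315/2 ∩ 2·signedArea(ECD) = -735/2]
4. E_y = 4  [ED · CA = 315/2 ∩ 2·signedArea(ECD) = -735/2]
   → E = (-17/2, 4)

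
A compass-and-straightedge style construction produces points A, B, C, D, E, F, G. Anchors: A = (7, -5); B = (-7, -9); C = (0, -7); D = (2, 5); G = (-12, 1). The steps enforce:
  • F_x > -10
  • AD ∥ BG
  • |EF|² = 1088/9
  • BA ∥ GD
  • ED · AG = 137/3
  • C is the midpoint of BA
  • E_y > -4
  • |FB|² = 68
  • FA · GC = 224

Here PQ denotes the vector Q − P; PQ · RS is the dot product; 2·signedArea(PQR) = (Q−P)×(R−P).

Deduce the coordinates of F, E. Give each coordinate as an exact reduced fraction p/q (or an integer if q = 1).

1. F_x = -9  [line -12·x + 8·y + -100 = 0 ∩ |FB|² = 68]
2. F_y = -1  [line -12·x + 8·y + -100 = 0 ∩ |FB|² = 68]
   → F = (-9, -1)
3. E_x = 5/3  [line 19·x + -6·y + -161/3 = 0 ∩ |EF|² = 1088/9]
4. E_y = -11/3  [line 19·x + -6·y + -161/3 = 0 ∩ |EF|² = 1088/9]
   → E = (5/3, -11/3)

E = (5/3, -11/3)
F = (-9, -1)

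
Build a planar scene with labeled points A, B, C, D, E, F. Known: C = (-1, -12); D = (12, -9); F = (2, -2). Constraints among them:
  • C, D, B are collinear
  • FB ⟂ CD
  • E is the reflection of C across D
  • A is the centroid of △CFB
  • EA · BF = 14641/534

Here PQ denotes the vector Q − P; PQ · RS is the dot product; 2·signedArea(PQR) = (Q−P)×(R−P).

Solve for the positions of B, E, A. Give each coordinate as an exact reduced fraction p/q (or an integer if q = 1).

A = (299/178, -4421/534)
B = (719/178, -1929/178)
E = (25, -6)

1. B_x = 719/178  [C, D, B are collinear ∩ FB ⟂ CD]
2. B_y = -1929/178  [C, D, B are collinear ∩ FB ⟂ CD]
   → B = (719/178, -1929/178)
3. E_x = 25  [E is the reflection of C across D]
4. E_y = -6  [E is the reflection of C across D]
   → E = (25, -6)
5. A_x = 299/178  [A is the centroid of △CFB]
6. A_y = -4421/534  [A is the centroid of △CFB]
   → A = (299/178, -4421/534)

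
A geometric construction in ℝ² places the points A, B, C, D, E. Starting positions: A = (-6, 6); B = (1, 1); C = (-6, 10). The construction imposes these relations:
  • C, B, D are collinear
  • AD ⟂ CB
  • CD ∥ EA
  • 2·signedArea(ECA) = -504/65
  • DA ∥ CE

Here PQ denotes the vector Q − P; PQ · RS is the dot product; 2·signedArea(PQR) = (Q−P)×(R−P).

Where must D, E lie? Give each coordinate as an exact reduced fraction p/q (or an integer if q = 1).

D = (-264/65, 488/65)
E = (-516/65, 552/65)

1. D_x = -264/65  [C, B, D are collinear ∩ AD ⟂ CB]
2. D_y = 488/65  [C, B, D are collinear ∩ AD ⟂ CB]
   → D = (-264/65, 488/65)
3. E_x = -516/65  [CD ∥ EA ∩ DA ∥ CE]
4. E_y = 552/65  [CD ∥ EA ∩ DA ∥ CE]
   → E = (-516/65, 552/65)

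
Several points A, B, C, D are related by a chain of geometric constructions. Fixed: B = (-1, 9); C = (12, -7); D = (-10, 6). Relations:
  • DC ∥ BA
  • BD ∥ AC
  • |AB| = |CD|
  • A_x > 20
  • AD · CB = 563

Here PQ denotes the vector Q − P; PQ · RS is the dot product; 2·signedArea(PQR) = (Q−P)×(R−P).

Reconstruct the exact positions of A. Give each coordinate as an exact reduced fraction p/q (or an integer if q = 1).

A = (21, -4)

1. A_x = 21  [BD ∥ AC ∩ DC ∥ BA]
2. A_y = -4  [BD ∥ AC ∩ DC ∥ BA]
   → A = (21, -4)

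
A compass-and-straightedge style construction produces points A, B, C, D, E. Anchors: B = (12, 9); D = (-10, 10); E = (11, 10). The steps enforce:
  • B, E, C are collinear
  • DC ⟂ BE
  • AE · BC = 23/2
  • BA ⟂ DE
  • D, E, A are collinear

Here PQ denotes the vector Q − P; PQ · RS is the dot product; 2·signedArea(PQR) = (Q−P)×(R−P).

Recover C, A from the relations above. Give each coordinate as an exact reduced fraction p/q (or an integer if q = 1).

A = (12, 10)
C = (1/2, 41/2)

1. C_x = 1/2  [B, E, C are collinear ∩ DC ⟂ BE]
2. C_y = 41/2  [B, E, C are collinear ∩ DC ⟂ BE]
   → C = (1/2, 41/2)
3. A_x = 12  [D, E, A are collinear ∩ BA ⟂ DE]
4. A_y = 10  [D, E, A are collinear ∩ BA ⟂ DE]
   → A = (12, 10)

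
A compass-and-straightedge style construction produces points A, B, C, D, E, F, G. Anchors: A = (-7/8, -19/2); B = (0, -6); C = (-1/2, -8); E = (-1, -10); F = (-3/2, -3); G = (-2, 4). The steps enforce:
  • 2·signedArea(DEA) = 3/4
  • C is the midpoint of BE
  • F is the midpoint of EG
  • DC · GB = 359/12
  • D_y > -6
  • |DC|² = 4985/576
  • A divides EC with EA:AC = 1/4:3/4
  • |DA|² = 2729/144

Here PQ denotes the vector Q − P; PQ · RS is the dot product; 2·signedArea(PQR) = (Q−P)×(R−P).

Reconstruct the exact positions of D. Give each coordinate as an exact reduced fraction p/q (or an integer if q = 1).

D = (-31/24, -31/6)

1. D_x = -31/24  [2·signedArea(DEA) = 3/4 ∩ DC · GB = 359/12]
2. D_y = -31/6  [2·signedArea(DEA) = 3/4 ∩ DC · GB = 359/12]
   → D = (-31/24, -31/6)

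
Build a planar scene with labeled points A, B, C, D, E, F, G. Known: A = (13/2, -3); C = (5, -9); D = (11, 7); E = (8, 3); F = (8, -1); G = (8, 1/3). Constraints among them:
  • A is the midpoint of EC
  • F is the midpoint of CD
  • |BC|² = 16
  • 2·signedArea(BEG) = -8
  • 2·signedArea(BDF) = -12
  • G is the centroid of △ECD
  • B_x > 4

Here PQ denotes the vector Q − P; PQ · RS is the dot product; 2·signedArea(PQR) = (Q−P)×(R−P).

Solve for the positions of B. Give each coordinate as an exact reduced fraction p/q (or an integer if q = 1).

1. B_x = 5  [2·signedArea(BEG) = -8 ∩ 2·signedArea(BDF) = -12]
2. B_y = -5  [2·signedArea(BEG) = -8 ∩ 2·signedArea(BDF) = -12]
   → B = (5, -5)

B = (5, -5)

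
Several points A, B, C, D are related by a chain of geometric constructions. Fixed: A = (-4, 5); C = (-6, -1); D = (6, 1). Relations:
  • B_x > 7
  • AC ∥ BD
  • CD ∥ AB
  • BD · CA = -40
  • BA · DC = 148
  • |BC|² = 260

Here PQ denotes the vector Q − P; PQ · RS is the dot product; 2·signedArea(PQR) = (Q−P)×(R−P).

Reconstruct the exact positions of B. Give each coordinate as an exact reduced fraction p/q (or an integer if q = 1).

1. B_x = 8  [AC ∥ BD ∩ CD ∥ AB]
2. B_y = 7  [AC ∥ BD ∩ CD ∥ AB]
   → B = (8, 7)

B = (8, 7)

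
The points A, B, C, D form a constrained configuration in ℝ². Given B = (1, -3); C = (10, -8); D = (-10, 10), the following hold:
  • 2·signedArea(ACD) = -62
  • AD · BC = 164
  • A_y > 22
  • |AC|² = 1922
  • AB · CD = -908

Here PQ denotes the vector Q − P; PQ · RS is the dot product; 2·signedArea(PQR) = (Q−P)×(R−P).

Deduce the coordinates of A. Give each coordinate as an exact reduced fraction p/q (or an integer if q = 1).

1. A_x = -21  [AB · CD = -908 ∩ AD · BC = 164]
2. A_y = 23  [AB · CD = -908 ∩ AD · BC = 164]
   → A = (-21, 23)

A = (-21, 23)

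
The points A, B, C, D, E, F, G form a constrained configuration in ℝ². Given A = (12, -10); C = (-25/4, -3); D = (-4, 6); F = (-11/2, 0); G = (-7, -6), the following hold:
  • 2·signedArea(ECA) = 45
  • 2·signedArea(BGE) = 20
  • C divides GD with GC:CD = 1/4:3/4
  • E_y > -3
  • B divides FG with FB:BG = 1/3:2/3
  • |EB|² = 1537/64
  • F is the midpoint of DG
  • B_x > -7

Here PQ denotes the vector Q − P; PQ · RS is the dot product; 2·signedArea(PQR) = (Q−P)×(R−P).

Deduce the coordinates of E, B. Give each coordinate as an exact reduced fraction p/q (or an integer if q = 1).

1. B_x = -6  [B divides FG with FB:BG = 1/3:2/3]
2. B_y = -2  [B divides FG with FB:BG = 1/3:2/3]
   → B = (-6, -2)
3. E_x = -9/8  [2·signedArea(ECA) = 45 ∩ 2·signedArea(BGE) = 20]
4. E_y = -5/2  [2·signedArea(ECA) = 45 ∩ 2·signedArea(BGE) = 20]
   → E = (-9/8, -5/2)

B = (-6, -2)
E = (-9/8, -5/2)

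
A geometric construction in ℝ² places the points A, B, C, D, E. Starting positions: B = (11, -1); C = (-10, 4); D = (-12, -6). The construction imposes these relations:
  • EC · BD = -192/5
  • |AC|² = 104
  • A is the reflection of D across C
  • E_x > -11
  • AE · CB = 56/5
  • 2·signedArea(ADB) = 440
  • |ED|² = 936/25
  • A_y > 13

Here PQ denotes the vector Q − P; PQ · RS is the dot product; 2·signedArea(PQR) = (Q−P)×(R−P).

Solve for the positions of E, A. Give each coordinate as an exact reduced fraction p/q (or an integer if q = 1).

1. A_x = -8  [A is the reflection of D across C]
2. A_y = 14  [A is the reflection of D across C]
   → A = (-8, 14)
3. E_x = -54/5  [EC · BD = -192/5 ∩ AE · CB = 56/5]
4. E_y = 0  [EC · BD = -192/5 ∩ AE · CB = 56/5]
   → E = (-54/5, 0)

A = (-8, 14)
E = (-54/5, 0)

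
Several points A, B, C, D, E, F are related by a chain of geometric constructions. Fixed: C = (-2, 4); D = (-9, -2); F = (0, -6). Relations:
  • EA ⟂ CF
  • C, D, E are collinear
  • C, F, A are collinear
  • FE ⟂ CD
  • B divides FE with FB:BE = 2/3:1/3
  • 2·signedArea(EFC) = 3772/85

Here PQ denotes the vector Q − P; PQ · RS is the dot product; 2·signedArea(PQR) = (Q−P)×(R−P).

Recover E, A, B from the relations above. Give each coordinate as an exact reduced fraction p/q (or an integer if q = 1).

1. E_x = -492/85  [C, D, E are collinear ∩ FE ⟂ CD]
2. E_y = 64/85  [C, D, E are collinear ∩ FE ⟂ CD]
   → E = (-492/85, 64/85)
3. A_x = -1681/1105  [C, F, A are collinear ∩ EA ⟂ CF]
4. A_y = 355/221  [C, F, A are collinear ∩ EA ⟂ CF]
   → A = (-1681/1105, 355/221)
5. B_x = -328/85  [B divides FE with FB:BE = 2/3:1/3]
6. B_y = -382/255  [B divides FE with FB:BE = 2/3:1/3]
   → B = (-328/85, -382/255)

A = (-1681/1105, 355/221)
B = (-328/85, -382/255)
E = (-492/85, 64/85)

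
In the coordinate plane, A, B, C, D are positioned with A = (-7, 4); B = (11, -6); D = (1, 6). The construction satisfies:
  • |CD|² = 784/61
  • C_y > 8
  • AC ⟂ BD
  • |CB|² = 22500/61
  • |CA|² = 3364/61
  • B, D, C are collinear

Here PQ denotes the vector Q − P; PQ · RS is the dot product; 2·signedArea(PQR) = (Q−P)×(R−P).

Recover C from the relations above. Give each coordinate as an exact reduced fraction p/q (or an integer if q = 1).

1. C_x = -79/61  [B, D, C are collinear ∩ AC ⟂ BD]
2. C_y = 534/61  [B, D, C are collinear ∩ AC ⟂ BD]
   → C = (-79/61, 534/61)

C = (-79/61, 534/61)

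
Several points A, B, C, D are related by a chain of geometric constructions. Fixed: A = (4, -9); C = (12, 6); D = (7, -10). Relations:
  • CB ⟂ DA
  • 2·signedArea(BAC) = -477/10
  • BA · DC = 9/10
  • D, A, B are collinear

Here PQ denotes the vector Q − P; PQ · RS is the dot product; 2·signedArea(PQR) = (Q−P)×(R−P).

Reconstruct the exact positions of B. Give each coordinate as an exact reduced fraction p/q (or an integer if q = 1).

1. B_x = 67/10  [D, A, B are collinear ∩ CB ⟂ DA]
2. B_y = -99/10  [D, A, B are collinear ∩ CB ⟂ DA]
   → B = (67/10, -99/10)

B = (67/10, -99/10)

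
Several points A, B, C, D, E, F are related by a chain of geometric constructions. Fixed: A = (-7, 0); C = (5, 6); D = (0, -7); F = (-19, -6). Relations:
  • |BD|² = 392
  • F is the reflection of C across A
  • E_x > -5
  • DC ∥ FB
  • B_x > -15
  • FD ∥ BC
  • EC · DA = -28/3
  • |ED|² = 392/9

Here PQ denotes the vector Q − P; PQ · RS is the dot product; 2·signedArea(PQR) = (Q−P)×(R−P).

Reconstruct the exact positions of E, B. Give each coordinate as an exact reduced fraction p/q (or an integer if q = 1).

B = (-14, 7)
E = (-14/3, -7/3)

1. E_x = -14/3  [line 7·x + -7·y + 49/3 = 0 ∩ |ED|² = 392/9]
2. E_y = -7/3  [line 7·x + -7·y + 49/3 = 0 ∩ |ED|² = 392/9]
   → E = (-14/3, -7/3)
3. B_x = -14  [FD ∥ BC ∩ DC ∥ FB]
4. B_y = 7  [FD ∥ BC ∩ DC ∥ FB]
   → B = (-14, 7)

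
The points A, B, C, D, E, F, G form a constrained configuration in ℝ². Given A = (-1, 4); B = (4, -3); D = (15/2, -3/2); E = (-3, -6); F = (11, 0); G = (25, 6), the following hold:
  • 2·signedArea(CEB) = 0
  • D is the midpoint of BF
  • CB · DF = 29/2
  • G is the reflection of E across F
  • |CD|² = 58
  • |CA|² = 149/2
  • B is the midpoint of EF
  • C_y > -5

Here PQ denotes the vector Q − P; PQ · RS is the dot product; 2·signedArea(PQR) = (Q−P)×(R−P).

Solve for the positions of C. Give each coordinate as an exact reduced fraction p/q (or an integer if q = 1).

1. C_x = 1/2  [2·signedArea(CEB) = 0 ∩ CB · DF = 29/2]
2. C_y = -9/2  [2·signedArea(CEB) = 0 ∩ CB · DF = 29/2]
   → C = (1/2, -9/2)

C = (1/2, -9/2)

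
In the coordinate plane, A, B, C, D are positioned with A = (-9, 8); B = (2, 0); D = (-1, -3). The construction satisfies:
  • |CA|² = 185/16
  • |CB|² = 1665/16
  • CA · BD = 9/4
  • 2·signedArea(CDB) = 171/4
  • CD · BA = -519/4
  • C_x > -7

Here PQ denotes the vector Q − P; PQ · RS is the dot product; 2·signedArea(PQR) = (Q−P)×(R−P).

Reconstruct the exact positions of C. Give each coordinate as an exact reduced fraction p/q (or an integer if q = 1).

C = (-25/4, 6)

1. C_x = -25/4  [CA · BD = 9/4 ∩ 2·signedArea(CDB) = 171/4]
2. C_y = 6  [CA · BD = 9/4 ∩ 2·signedArea(CDB) = 171/4]
   → C = (-25/4, 6)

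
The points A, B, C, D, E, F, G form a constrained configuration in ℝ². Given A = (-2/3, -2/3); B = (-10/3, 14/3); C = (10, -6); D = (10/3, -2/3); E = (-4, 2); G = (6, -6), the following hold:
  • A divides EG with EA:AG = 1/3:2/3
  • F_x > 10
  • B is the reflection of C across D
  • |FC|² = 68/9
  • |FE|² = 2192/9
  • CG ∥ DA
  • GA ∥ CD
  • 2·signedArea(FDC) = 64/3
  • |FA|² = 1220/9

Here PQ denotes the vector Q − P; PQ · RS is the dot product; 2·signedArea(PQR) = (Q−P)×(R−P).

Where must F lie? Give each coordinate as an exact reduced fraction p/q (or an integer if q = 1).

F = (32/3, -10/3)

1. F_x = 32/3  [line 16/3·x + 20/3·y + -104/3 = 0 ∩ |FA|² = 1220/9]
2. F_y = -10/3  [line 16/3·x + 20/3·y + -104/3 = 0 ∩ |FA|² = 1220/9]
   → F = (32/3, -10/3)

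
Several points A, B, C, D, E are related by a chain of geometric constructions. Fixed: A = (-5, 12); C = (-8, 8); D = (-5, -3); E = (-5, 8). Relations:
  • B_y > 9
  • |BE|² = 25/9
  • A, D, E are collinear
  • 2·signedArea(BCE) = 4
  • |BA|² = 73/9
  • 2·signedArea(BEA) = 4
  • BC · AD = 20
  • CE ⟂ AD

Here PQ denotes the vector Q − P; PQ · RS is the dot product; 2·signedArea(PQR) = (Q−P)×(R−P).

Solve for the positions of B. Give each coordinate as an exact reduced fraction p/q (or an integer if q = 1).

B = (-6, 28/3)

1. B_x = -6  [2·signedArea(BCE) = 4 ∩ 2·signedArea(BEA) = 4]
2. B_y = 28/3  [2·signedArea(BCE) = 4 ∩ 2·signedArea(BEA) = 4]
   → B = (-6, 28/3)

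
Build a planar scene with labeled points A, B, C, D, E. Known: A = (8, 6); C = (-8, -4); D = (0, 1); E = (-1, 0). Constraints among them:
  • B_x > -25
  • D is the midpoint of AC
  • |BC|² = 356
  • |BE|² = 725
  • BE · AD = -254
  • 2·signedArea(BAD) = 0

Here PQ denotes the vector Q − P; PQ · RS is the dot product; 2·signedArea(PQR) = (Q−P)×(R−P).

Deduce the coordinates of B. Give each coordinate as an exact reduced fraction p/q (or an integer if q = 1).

1. B_x = -24  [2·signedArea(BAD) = 0 ∩ BE · AD = -254]
2. B_y = -14  [2·signedArea(BAD) = 0 ∩ BE · AD = -254]
   → B = (-24, -14)

B = (-24, -14)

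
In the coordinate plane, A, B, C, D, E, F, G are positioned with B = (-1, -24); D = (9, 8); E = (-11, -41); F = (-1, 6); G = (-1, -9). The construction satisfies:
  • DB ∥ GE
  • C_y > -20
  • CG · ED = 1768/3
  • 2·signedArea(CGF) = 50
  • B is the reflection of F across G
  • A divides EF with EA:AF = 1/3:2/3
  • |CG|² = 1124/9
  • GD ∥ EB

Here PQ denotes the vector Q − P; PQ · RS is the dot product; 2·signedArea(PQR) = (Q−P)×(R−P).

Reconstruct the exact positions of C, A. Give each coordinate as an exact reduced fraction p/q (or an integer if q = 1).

1. C_x = -13/3  [CG · ED = 1768/3 ∩ 2·signedArea(CGF) = 50]
2. C_y = -59/3  [CG · ED = 1768/3 ∩ 2·signedArea(CGF) = 50]
   → C = (-13/3, -59/3)
3. A_x = -23/3  [A divides EF with EA:AF = 1/3:2/3]
4. A_y = -76/3  [A divides EF with EA:AF = 1/3:2/3]
   → A = (-23/3, -76/3)

A = (-23/3, -76/3)
C = (-13/3, -59/3)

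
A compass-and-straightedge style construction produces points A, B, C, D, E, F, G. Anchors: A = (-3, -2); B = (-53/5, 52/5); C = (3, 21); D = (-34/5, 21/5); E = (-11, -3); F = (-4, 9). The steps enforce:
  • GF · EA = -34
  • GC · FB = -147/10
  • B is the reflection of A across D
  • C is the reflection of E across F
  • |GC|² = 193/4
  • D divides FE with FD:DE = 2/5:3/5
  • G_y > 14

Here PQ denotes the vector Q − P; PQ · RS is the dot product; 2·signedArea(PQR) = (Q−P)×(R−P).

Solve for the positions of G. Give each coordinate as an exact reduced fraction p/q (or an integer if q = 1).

G = (-1/2, 15)

1. G_x = -1/2  [GC · FB = -147/10 ∩ GF · EA = -34]
2. G_y = 15  [GC · FB = -147/10 ∩ GF · EA = -34]
   → G = (-1/2, 15)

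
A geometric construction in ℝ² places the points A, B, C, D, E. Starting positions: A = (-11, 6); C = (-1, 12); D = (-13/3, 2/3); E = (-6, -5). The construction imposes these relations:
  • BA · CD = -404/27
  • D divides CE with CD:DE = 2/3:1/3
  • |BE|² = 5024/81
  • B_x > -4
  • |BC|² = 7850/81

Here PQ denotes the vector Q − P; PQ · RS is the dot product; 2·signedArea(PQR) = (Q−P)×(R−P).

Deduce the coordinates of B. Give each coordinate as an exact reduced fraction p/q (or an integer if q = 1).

1. B_x = -34/9  [line 10/3·x + 34/3·y + -442/27 = 0 ∩ |BE|² = 5024/81]
2. B_y = 23/9  [line 10/3·x + 34/3·y + -442/27 = 0 ∩ |BE|² = 5024/81]
   → B = (-34/9, 23/9)

B = (-34/9, 23/9)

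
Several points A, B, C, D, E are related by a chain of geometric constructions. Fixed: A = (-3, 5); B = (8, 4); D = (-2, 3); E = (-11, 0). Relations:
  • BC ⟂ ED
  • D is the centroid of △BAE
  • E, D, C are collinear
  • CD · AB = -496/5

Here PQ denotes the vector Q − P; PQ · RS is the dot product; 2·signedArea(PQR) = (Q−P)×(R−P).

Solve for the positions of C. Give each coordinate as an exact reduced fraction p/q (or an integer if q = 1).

1. C_x = 73/10  [E, D, C are collinear ∩ BC ⟂ ED]
2. C_y = 61/10  [E, D, C are collinear ∩ BC ⟂ ED]
   → C = (73/10, 61/10)

C = (73/10, 61/10)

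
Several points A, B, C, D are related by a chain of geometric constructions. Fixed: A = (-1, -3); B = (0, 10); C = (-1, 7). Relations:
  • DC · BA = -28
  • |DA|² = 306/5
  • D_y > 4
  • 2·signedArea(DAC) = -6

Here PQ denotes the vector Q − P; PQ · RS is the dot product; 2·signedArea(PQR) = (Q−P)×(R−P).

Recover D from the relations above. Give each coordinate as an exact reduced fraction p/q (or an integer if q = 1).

D = (-2/5, 24/5)

1. D_x = -2/5  [DC · BA = -28 ∩ 2·signedArea(DAC) = -6]
2. D_y = 24/5  [DC · BA = -28 ∩ 2·signedArea(DAC) = -6]
   → D = (-2/5, 24/5)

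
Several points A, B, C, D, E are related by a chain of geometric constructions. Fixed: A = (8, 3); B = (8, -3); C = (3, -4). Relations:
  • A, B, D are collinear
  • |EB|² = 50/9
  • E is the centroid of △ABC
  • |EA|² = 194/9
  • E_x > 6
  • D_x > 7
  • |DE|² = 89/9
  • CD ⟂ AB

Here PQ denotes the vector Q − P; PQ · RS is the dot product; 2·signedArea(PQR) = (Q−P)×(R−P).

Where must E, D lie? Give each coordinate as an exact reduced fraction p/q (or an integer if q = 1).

1. E_x = 19/3  [E is the centroid of △ABC]
2. E_y = -4/3  [E is the centroid of △ABC]
   → E = (19/3, -4/3)
3. D_x = 8  [A, B, D are collinear ∩ CD ⟂ AB]
4. D_y = -4  [A, B, D are collinear ∩ CD ⟂ AB]
   → D = (8, -4)

D = (8, -4)
E = (19/3, -4/3)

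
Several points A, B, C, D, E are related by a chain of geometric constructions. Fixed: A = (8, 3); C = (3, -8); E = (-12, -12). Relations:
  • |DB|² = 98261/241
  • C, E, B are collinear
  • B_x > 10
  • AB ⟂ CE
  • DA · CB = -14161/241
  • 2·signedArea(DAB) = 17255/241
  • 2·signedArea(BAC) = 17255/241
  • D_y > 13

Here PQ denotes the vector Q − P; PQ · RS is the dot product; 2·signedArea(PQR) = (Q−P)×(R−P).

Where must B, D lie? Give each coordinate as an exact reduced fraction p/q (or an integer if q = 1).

B = (2508/241, -1452/241)
D = (13, 14)

1. B_x = 2508/241  [C, E, B are collinear ∩ AB ⟂ CE]
2. B_y = -1452/241  [C, E, B are collinear ∩ AB ⟂ CE]
   → B = (2508/241, -1452/241)
3. D_x = 13  [line 2175/241·x + 580/241·y + -36395/241 = 0 ∩ |DB|² = 98261/241]
4. D_y = 14  [line 2175/241·x + 580/241·y + -36395/241 = 0 ∩ |DB|² = 98261/241]
   → D = (13, 14)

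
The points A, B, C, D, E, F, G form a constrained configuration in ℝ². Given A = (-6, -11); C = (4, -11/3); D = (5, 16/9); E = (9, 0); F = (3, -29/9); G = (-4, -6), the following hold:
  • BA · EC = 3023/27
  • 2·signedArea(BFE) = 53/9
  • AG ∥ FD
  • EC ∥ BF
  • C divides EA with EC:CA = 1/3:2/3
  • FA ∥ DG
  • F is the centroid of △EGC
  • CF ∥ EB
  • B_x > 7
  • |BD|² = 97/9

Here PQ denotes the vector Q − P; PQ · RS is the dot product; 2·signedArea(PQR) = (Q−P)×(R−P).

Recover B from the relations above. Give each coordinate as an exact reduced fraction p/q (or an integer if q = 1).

B = (8, 4/9)

1. B_x = 8  [EC ∥ BF ∩ CF ∥ EB]
2. B_y = 4/9  [EC ∥ BF ∩ CF ∥ EB]
   → B = (8, 4/9)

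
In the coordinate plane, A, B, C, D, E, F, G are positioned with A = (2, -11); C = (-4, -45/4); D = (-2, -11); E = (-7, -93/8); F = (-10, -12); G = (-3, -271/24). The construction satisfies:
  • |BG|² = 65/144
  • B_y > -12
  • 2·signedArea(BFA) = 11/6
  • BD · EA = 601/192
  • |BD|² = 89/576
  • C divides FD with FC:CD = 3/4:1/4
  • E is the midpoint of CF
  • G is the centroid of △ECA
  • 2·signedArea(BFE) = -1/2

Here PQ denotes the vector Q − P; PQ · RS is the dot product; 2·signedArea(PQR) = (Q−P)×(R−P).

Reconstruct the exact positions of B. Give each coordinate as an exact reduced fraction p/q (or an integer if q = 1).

1. B_x = -7/3  [2·signedArea(BFA) = 11/6 ∩ BD · EA = 601/192]
2. B_y = -269/24  [2·signedArea(BFA) = 11/6 ∩ BD · EA = 601/192]
   → B = (-7/3, -269/24)

B = (-7/3, -269/24)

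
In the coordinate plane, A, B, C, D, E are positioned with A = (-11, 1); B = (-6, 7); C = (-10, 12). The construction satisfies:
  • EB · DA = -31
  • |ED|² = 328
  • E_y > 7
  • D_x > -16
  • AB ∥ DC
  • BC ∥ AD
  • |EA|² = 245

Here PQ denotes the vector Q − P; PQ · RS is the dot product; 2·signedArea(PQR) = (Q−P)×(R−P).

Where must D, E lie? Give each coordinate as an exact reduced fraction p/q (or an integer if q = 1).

D = (-15, 6)
E = (3, 8)

1. D_x = -15  [AB ∥ DC ∩ BC ∥ AD]
2. D_y = 6  [AB ∥ DC ∩ BC ∥ AD]
   → D = (-15, 6)
3. E_x = 3  [line -4·x + 5·y + -28 = 0 ∩ |ED|² = 328]
4. E_y = 8  [line -4·x + 5·y + -28 = 0 ∩ |ED|² = 328]
   → E = (3, 8)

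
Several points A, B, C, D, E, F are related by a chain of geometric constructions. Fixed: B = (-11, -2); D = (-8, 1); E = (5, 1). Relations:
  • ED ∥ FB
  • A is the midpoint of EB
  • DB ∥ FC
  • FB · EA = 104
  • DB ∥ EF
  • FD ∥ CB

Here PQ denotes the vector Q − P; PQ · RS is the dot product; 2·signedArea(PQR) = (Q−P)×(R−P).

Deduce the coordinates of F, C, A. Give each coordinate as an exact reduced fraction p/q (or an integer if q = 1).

A = (-3, -1/2)
C = (-1, -5)
F = (2, -2)

1. F_x = 2  [ED ∥ FB ∩ DB ∥ EF]
2. F_y = -2  [ED ∥ FB ∩ DB ∥ EF]
   → F = (2, -2)
3. C_x = -1  [FD ∥ CB ∩ DB ∥ FC]
4. C_y = -5  [FD ∥ CB ∩ DB ∥ FC]
   → C = (-1, -5)
5. A_x = -3  [A is the midpoint of EB]
6. A_y = -1/2  [A is the midpoint of EB]
   → A = (-3, -1/2)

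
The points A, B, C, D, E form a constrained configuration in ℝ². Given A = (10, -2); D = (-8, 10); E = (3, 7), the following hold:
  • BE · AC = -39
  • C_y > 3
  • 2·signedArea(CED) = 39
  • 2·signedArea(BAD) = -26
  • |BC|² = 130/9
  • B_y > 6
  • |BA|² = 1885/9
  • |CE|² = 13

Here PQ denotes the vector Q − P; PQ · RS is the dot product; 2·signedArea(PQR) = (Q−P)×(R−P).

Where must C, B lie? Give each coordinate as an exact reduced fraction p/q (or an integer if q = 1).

1. B_x = -4/3  [line -12·x + -18·y + 110 = 0 ∩ |BA|² = 1885/9]
2. B_y = 7  [line -12·x + -18·y + 110 = 0 ∩ |BA|² = 1885/9]
   → B = (-4/3, 7)
3. C_x = 1  [2·signedArea(CED) = 39 ∩ BE · AC = -39]
4. C_y = 4  [2·signedArea(CED) = 39 ∩ BE · AC = -39]
   → C = (1, 4)

B = (-4/3, 7)
C = (1, 4)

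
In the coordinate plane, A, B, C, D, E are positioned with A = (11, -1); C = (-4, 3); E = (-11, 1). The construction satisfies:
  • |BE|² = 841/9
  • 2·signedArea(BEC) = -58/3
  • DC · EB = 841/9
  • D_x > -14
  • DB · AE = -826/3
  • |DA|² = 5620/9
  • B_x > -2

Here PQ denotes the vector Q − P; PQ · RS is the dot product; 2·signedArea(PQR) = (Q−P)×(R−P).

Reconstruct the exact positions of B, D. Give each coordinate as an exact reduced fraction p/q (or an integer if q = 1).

B = (-4/3, 1)
D = (-41/3, 3)

1. B_x = -4/3  [line -2·x + 7·y + -29/3 = 0 ∩ |BE|² = 841/9]
2. B_y = 1  [line -2·x + 7·y + -29/3 = 0 ∩ |BE|² = 841/9]
   → B = (-4/3, 1)
3. D_x = -41/3  [DB · AE = -826/3 ∩ DC · EB = 841/9]
4. D_y = 3  [DB · AE = -826/3 ∩ DC · EB = 841/9]
   → D = (-41/3, 3)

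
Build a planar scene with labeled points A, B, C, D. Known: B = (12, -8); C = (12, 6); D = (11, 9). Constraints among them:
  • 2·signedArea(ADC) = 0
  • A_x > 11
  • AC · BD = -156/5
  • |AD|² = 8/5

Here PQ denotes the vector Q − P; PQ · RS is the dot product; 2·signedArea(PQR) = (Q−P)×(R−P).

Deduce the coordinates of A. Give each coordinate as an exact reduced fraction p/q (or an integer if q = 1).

A = (57/5, 39/5)

1. A_x = 57/5  [2·signedArea(ADC) = 0 ∩ AC · BD = -156/5]
2. A_y = 39/5  [2·signedArea(ADC) = 0 ∩ AC · BD = -156/5]
   → A = (57/5, 39/5)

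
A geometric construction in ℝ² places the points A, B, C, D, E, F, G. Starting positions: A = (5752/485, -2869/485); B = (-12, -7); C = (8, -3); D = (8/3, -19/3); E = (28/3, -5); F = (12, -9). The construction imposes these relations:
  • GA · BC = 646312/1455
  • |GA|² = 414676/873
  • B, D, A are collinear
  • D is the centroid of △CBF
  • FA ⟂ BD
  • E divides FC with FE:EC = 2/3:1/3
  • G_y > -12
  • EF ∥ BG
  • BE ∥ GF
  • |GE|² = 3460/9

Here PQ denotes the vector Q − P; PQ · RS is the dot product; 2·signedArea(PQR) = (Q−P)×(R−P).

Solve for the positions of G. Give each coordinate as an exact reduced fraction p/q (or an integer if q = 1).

G = (-28/3, -11)

1. G_x = -28/3  [BE ∥ GF ∩ EF ∥ BG]
2. G_y = -11  [BE ∥ GF ∩ EF ∥ BG]
   → G = (-28/3, -11)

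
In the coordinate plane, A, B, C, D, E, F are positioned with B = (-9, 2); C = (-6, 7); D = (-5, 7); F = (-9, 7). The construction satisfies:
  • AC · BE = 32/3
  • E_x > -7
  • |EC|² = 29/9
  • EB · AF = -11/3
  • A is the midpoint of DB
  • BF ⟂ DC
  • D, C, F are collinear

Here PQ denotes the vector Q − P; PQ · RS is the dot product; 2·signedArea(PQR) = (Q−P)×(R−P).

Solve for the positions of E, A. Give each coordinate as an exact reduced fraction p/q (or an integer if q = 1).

A = (-7, 9/2)
E = (-20/3, 16/3)

1. A_x = -7  [A is the midpoint of DB]
2. A_y = 9/2  [A is the midpoint of DB]
   → A = (-7, 9/2)
3. E_x = -20/3  [EB · AF = -11/3 ∩ AC · BE = 32/3]
4. E_y = 16/3  [EB · AF = -11/3 ∩ AC · BE = 32/3]
   → E = (-20/3, 16/3)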